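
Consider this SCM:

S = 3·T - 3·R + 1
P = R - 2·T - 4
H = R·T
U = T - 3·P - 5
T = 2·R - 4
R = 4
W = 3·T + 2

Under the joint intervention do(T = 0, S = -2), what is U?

Setting T = 0, S = -2 by intervention discards those variables' equations.
P = R - 2·T - 4  [with R=4, T=0]  = 0
U = T - 3·P - 5  [with T=0, P=0]  = -5

-5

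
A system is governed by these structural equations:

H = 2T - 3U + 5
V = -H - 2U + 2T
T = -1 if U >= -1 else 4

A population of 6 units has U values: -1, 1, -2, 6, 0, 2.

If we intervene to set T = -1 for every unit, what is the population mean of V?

-4

The intervention sets T=-1 in all 6 units regardless of U. Recomputing V per unit gives -6, -4, -7, 1, -5, -3; average -4.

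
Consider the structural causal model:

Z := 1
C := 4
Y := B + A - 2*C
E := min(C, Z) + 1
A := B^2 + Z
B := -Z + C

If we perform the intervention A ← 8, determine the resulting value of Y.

3

Intervening sets A = 8 and removes its equation (A := B^2 + Z).
B = -Z + C  [with Z=1, C=4]  = 3
Y = B + A - 2*C  [with B=3, A=8, C=4]  = 3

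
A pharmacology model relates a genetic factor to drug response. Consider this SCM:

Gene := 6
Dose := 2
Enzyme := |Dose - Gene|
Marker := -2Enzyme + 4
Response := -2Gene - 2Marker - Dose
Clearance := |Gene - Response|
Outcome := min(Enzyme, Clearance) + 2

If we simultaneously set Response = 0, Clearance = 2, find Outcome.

Under do(Response = 0, Clearance = 2), each intervened variable's structural equation is replaced by its fixed value.
Enzyme = |Dose - Gene|  [with Dose=2, Gene=6]  = 4
Outcome = min(Enzyme, Clearance) + 2  [with Enzyme=4, Clearance=2]  = 4

4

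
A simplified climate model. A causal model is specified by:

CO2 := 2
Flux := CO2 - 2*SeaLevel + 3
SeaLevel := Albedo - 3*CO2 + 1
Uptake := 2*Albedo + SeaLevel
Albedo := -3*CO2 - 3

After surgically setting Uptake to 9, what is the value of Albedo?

Under do(Uptake=9), the mechanism Uptake := 2*Albedo + SeaLevel is discarded; Uptake is fixed at 9.
No directed path runs from Uptake to Albedo, so Albedo keeps its natural value.
Albedo = -3*CO2 - 3  [with CO2=2]  = -9

-9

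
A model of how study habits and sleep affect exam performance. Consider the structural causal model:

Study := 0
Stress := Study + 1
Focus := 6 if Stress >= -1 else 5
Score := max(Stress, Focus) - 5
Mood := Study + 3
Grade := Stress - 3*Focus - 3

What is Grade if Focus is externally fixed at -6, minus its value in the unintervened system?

36

The intervention breaks the incoming arrows to Focus: Focus := 6 if Stress >= -1 else 5 no longer applies, and Focus = -6.
Stress = Study + 1  [with Study=0]  = 1
Grade = Stress - 3*Focus - 3  [with Stress=1, Focus=-6]  = 16
Without intervention: Stress = Study + 1  [with Study=0]  = 1; Focus = 6 if Stress >= -1 else 5  [with Stress=1]  = 6; Grade = Stress - 3*Focus - 3  [with Stress=1, Focus=6]  = -20.
Change = 16 − (-20) = 36.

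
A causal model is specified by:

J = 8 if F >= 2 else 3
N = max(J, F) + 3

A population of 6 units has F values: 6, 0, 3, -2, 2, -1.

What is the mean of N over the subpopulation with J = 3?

6

Conditioning on J=3 selects the 3 unit(s) with F ∈ {0, -2, -1}. Their N values: 6, 6, 6. Mean = 6.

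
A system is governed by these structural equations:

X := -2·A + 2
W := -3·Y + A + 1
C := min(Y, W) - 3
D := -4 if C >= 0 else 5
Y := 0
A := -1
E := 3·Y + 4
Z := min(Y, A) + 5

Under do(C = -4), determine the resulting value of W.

Intervening sets C = -4 and removes its equation (C := min(Y, W) - 3).
W is not downstream of the intervention, so its value is determined by the original equations.
W = -3·Y + A + 1  [with Y=0, A=-1]  = 0

0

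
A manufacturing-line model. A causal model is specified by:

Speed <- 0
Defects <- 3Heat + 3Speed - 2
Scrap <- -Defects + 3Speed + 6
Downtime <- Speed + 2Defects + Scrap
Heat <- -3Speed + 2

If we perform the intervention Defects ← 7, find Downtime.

do(Defects=7) replaces the equation Defects <- 3Heat + 3Speed - 2 with the constant Defects = 7.
Scrap = -Defects + 3Speed + 6  [with Defects=7, Speed=0]  = -1
Downtime = Speed + 2Defects + Scrap  [with Speed=0, Defects=7, Scrap=-1]  = 13

13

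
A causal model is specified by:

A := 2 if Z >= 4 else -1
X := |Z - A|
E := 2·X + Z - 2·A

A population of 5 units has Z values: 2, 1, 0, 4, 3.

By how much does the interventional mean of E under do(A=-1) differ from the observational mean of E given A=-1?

Every unit gets A=-1 under the intervention. E values become 10, 7, 4, 16, 13; E[E|do(A=-1)] = 10.
E[E|A=-1] averages over only the 4 units with A=-1 (Z = 2, 1, 0, 3): E = 10, 7, 4, 13, mean 8.5.
Difference = 10 − 8.5 = 1.5.

1.5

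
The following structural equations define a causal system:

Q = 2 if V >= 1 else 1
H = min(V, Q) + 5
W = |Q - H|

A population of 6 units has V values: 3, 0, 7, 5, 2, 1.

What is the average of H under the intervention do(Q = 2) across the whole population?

6.5

The intervention sets Q=2 in all 6 units regardless of V. Recomputing H per unit gives 7, 5, 7, 7, 7, 6; average 6.5.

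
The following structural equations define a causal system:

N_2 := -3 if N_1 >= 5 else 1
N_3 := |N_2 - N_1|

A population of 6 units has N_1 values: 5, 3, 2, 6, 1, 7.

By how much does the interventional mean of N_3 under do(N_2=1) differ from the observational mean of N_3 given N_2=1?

Under do(N_2=1), N_2's equation is replaced by N_2=1 for every unit. Per-unit N_3: 4, 2, 1, 5, 0, 6. Mean = 3.
E[N_3|N_2=1] averages over only the 3 units with N_2=1 (N_1 = 3, 2, 1): N_3 = 2, 1, 0, mean 1.
Difference = 3 − 1 = 2.

2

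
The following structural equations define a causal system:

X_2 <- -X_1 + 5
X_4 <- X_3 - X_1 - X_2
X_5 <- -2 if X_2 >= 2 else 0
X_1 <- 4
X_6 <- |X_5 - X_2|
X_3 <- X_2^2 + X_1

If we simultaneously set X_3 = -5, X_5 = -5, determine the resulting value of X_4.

The joint intervention fixes X_3 = -5, X_5 = -5, removing each variable's own equation.
X_2 = -X_1 + 5  [with X_1=4]  = 1
X_4 = X_3 - X_1 - X_2  [with X_3=-5, X_1=4, X_2=1]  = -10

-10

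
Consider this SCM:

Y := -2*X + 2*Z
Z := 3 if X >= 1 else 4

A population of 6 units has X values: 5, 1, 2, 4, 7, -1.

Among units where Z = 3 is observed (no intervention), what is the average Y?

Observing Z=3 restricts to units where Z's equation naturally yields 3: X ∈ {5, 1, 2, 4, 7}. In that subpopulation Y = -4, 4, 2, -2, -8, mean -1.6.

-1.6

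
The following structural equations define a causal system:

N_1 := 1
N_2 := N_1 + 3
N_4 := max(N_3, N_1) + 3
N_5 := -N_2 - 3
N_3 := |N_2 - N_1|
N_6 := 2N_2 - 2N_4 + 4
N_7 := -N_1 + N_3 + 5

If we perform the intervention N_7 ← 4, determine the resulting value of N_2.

4

Under do(N_7=4), the mechanism N_7 := -N_1 + N_3 + 5 is discarded; N_7 is fixed at 4.
N_2 is not downstream of the intervention, so its value is determined by the original equations.
N_2 = N_1 + 3  [with N_1=1]  = 4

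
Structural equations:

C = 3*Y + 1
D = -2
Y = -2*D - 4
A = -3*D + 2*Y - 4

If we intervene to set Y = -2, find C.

-5

The intervention breaks the incoming arrows to Y: Y = -2*D - 4 no longer applies, and Y = -2.
C = 3*Y + 1  [with Y=-2]  = -5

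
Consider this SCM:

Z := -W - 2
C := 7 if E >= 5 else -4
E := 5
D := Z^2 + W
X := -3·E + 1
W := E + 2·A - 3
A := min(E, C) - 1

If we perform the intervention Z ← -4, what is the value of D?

Under do(Z=-4), the mechanism Z := -W - 2 is discarded; Z is fixed at -4.
C = 7 if E >= 5 else -4  [with E=5]  = 7
A = min(E, C) - 1  [with E=5, C=7]  = 4
W = E + 2·A - 3  [with E=5, A=4]  = 10
D = Z^2 + W  [with Z=-4, W=10]  = 26

26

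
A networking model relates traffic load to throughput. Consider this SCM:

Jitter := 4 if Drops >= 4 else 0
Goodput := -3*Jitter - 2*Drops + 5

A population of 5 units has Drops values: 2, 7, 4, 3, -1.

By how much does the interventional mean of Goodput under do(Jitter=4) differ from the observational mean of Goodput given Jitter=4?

The intervention sets Jitter=4 in all 5 units regardless of Drops. Recomputing Goodput per unit gives -11, -21, -15, -13, -5; average -13.
Conditioning on Jitter=4 selects the 2 unit(s) with Drops ∈ {7, 4}. Their Goodput values: -21, -15. Mean = -18.
Difference = -13 − (-18) = 5.

5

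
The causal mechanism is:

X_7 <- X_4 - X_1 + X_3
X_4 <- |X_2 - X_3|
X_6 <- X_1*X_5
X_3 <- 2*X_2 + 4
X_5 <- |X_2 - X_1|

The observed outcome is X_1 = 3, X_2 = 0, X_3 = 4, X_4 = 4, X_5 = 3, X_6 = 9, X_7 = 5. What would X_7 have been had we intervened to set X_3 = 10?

The intervention breaks the incoming arrows to X_3: X_3 <- 2*X_2 + 4 no longer applies, and X_3 = 10.
X_4 = |X_2 - X_3|  [with X_2=0, X_3=10]  = 10
X_7 = X_4 - X_1 + X_3  [with X_4=10, X_1=3, X_3=10]  = 17

17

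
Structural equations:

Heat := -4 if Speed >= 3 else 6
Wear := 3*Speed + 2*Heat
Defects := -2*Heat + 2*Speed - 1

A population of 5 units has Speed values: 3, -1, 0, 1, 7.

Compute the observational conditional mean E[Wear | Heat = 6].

12

Observing Heat=6 restricts to units where Heat's equation naturally yields 6: Speed ∈ {-1, 0, 1}. In that subpopulation Wear = 9, 12, 15, mean 12.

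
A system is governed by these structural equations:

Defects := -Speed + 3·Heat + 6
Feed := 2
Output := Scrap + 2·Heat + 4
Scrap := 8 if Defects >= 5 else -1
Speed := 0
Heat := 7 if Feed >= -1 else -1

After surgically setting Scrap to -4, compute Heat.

7

do(Scrap=-4) replaces the equation Scrap := 8 if Defects >= 5 else -1 with the constant Scrap = -4.
Heat is not downstream of the intervention, so its value is determined by the original equations.
Heat = 7 if Feed >= -1 else -1  [with Feed=2]  = 7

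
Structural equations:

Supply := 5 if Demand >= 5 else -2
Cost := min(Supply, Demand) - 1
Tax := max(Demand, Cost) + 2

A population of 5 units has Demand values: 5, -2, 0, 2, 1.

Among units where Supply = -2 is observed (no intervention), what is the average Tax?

E[Tax|Supply=-2] averages over only the 4 units with Supply=-2 (Demand = -2, 0, 2, 1): Tax = 0, 2, 4, 3, mean 2.25.

2.25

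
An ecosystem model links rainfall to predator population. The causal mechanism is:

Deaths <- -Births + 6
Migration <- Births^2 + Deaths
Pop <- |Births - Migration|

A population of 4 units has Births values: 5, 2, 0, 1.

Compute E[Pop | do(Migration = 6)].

4

do(Migration=6) breaks Migration's dependence on Births. With Migration=6 fixed, Pop across the units is 1, 4, 6, 5, mean 4.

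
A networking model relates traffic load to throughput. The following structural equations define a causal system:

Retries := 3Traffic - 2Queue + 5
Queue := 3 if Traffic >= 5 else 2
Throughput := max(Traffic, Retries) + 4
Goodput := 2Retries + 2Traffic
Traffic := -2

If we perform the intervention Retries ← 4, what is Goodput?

do(Retries=4) replaces the equation Retries := 3Traffic - 2Queue + 5 with the constant Retries = 4.
Goodput = 2Retries + 2Traffic  [with Retries=4, Traffic=-2]  = 4

4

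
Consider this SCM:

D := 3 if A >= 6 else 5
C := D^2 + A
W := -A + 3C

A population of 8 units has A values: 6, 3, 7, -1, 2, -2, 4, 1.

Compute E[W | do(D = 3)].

do(D=3) breaks D's dependence on A. With D=3 fixed, W across the units is 39, 33, 41, 25, 31, 23, 35, 29, mean 32.

32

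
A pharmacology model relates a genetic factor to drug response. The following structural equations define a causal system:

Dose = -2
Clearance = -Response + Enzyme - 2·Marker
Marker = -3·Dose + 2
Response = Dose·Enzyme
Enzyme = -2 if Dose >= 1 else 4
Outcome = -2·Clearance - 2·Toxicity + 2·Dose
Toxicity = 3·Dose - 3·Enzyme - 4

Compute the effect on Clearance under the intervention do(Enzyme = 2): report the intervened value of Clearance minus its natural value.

-6

Under do(Enzyme=2), the mechanism Enzyme = -2 if Dose >= 1 else 4 is discarded; Enzyme is fixed at 2.
Marker = -3·Dose + 2  [with Dose=-2]  = 8
Response = Dose·Enzyme  [with Dose=-2, Enzyme=2]  = -4
Clearance = -Response + Enzyme - 2·Marker  [with Response=-4, Enzyme=2, Marker=8]  = -10
Without intervention: Enzyme = -2 if Dose >= 1 else 4  [with Dose=-2]  = 4; Marker = -3·Dose + 2  [with Dose=-2]  = 8; Response = Dose·Enzyme  [with Dose=-2, Enzyme=4]  = -8; Clearance = -Response + Enzyme - 2·Marker  [with Response=-8, Enzyme=4, Marker=8]  = -4.
Change = -10 − (-4) = -6.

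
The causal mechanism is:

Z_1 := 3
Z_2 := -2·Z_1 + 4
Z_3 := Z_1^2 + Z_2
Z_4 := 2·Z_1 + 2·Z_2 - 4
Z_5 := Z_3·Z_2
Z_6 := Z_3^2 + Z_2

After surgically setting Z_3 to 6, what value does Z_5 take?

do(Z_3=6) replaces the equation Z_3 := Z_1^2 + Z_2 with the constant Z_3 = 6.
Z_2 = -2·Z_1 + 4  [with Z_1=3]  = -2
Z_5 = Z_3·Z_2  [with Z_3=6, Z_2=-2]  = -12

-12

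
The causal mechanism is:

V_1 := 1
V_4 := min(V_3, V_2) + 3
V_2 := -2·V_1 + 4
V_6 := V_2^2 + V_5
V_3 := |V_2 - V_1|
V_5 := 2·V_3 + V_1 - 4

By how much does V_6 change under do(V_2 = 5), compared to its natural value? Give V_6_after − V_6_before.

Under do(V_2=5), the mechanism V_2 := -2·V_1 + 4 is discarded; V_2 is fixed at 5.
V_3 = |V_2 - V_1|  [with V_2=5, V_1=1]  = 4
V_5 = 2·V_3 + V_1 - 4  [with V_3=4, V_1=1]  = 5
V_6 = V_2^2 + V_5  [with V_2=5, V_5=5]  = 30
Without intervention: V_2 = -2·V_1 + 4  [with V_1=1]  = 2; V_3 = |V_2 - V_1|  [with V_2=2, V_1=1]  = 1; V_5 = 2·V_3 + V_1 - 4  [with V_3=1, V_1=1]  = -1; V_6 = V_2^2 + V_5  [with V_2=2, V_5=-1]  = 3.
Change = 30 − 3 = 27.

27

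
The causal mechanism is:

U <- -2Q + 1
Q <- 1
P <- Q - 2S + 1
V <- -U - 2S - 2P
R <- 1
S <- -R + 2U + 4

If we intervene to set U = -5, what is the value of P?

do(U=-5) replaces the equation U <- -2Q + 1 with the constant U = -5.
S = -R + 2U + 4  [with R=1, U=-5]  = -7
P = Q - 2S + 1  [with Q=1, S=-7]  = 16

16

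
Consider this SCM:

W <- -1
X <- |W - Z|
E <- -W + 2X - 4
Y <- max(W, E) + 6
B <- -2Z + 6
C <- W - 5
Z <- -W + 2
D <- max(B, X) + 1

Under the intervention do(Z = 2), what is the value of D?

4

The intervention breaks the incoming arrows to Z: Z <- -W + 2 no longer applies, and Z = 2.
X = |W - Z|  [with W=-1, Z=2]  = 3
B = -2Z + 6  [with Z=2]  = 2
D = max(B, X) + 1  [with B=2, X=3]  = 4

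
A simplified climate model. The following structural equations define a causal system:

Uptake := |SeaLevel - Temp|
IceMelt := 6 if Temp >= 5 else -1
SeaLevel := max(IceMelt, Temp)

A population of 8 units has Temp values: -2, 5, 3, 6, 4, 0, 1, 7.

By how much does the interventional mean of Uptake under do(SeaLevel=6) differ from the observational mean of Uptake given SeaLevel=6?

2.75

do(SeaLevel=6) breaks SeaLevel's dependence on Temp. With SeaLevel=6 fixed, Uptake across the units is 8, 1, 3, 0, 2, 6, 5, 1, mean 3.25.
Conditioning on SeaLevel=6 selects the 2 unit(s) with Temp ∈ {5, 6}. Their Uptake values: 1, 0. Mean = 0.5.
Difference = 3.25 − 0.5 = 2.75.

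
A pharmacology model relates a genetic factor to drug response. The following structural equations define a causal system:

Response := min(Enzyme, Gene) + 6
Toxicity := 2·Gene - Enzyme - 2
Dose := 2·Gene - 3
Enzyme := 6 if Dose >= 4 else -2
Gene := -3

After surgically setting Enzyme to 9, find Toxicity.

-17

do(Enzyme=9) replaces the equation Enzyme := 6 if Dose >= 4 else -2 with the constant Enzyme = 9.
Toxicity = 2·Gene - Enzyme - 2  [with Gene=-3, Enzyme=9]  = -17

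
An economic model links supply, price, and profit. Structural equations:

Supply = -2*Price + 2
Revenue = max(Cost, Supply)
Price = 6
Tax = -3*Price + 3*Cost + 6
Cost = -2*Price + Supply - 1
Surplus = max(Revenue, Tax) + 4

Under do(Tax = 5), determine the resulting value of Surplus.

9

The intervention breaks the incoming arrows to Tax: Tax = -3*Price + 3*Cost + 6 no longer applies, and Tax = 5.
Supply = -2*Price + 2  [with Price=6]  = -10
Cost = -2*Price + Supply - 1  [with Price=6, Supply=-10]  = -23
Revenue = max(Cost, Supply)  [with Cost=-23, Supply=-10]  = -10
Surplus = max(Revenue, Tax) + 4  [with Revenue=-10, Tax=5]  = 9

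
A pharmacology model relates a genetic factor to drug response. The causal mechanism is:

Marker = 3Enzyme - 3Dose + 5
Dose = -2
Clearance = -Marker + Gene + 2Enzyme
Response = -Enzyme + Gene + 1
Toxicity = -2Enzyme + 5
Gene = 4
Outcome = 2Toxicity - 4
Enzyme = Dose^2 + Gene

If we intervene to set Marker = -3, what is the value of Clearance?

23

The intervention breaks the incoming arrows to Marker: Marker = 3Enzyme - 3Dose + 5 no longer applies, and Marker = -3.
Enzyme = Dose^2 + Gene  [with Dose=-2, Gene=4]  = 8
Clearance = -Marker + Gene + 2Enzyme  [with Marker=-3, Gene=4, Enzyme=8]  = 23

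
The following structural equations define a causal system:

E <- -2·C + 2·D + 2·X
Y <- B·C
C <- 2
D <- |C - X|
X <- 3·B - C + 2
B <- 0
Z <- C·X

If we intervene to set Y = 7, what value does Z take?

0

The intervention breaks the incoming arrows to Y: Y <- B·C no longer applies, and Y = 7.
Since Z is not a descendant of the intervened variable, it is unaffected.
X = 3·B - C + 2  [with B=0, C=2]  = 0
Z = C·X  [with C=2, X=0]  = 0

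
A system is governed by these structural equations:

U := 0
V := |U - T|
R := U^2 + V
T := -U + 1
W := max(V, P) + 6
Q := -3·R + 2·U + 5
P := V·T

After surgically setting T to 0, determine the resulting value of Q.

5

Under do(T=0), the mechanism T := -U + 1 is discarded; T is fixed at 0.
V = |U - T|  [with U=0, T=0]  = 0
R = U^2 + V  [with U=0, V=0]  = 0
Q = -3·R + 2·U + 5  [with R=0, U=0]  = 5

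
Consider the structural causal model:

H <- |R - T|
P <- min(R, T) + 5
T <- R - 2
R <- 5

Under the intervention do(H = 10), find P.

Under do(H=10), the mechanism H <- |R - T| is discarded; H is fixed at 10.
Since P is not a descendant of the intervened variable, it is unaffected.
T = R - 2  [with R=5]  = 3
P = min(R, T) + 5  [with R=5, T=3]  = 8

8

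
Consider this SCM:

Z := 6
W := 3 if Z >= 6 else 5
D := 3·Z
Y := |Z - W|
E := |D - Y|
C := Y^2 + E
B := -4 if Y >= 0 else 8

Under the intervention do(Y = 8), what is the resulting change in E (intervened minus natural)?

Intervening sets Y = 8 and removes its equation (Y := |Z - W|).
D = 3·Z  [with Z=6]  = 18
E = |D - Y|  [with D=18, Y=8]  = 10
Without intervention: W = 3 if Z >= 6 else 5  [with Z=6]  = 3; D = 3·Z  [with Z=6]  = 18; Y = |Z - W|  [with Z=6, W=3]  = 3; E = |D - Y|  [with D=18, Y=3]  = 15.
Change = 10 − 15 = -5.

-5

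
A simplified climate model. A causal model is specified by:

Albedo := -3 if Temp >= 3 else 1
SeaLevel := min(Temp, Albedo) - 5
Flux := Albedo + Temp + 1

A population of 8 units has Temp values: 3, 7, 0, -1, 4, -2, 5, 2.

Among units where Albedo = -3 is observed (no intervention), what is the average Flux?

2.75

E[Flux|Albedo=-3] averages over only the 4 units with Albedo=-3 (Temp = 3, 7, 4, 5): Flux = 1, 5, 2, 3, mean 2.75.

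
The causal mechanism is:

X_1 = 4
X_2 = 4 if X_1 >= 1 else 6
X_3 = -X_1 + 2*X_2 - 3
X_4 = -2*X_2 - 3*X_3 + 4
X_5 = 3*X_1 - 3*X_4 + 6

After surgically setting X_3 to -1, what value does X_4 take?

-1

The intervention breaks the incoming arrows to X_3: X_3 = -X_1 + 2*X_2 - 3 no longer applies, and X_3 = -1.
X_2 = 4 if X_1 >= 1 else 6  [with X_1=4]  = 4
X_4 = -2*X_2 - 3*X_3 + 4  [with X_2=4, X_3=-1]  = -1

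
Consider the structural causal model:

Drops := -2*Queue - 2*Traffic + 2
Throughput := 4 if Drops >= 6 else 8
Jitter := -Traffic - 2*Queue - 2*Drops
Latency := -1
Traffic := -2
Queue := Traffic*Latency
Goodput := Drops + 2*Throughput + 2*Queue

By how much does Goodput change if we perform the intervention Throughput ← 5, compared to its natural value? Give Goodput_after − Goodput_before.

-6

Intervening sets Throughput = 5 and removes its equation (Throughput := 4 if Drops >= 6 else 8).
Queue = Traffic*Latency  [with Traffic=-2, Latency=-1]  = 2
Drops = -2*Queue - 2*Traffic + 2  [with Queue=2, Traffic=-2]  = 2
Goodput = Drops + 2*Throughput + 2*Queue  [with Drops=2, Throughput=5, Queue=2]  = 16
Without intervention: Queue = Traffic*Latency  [with Traffic=-2, Latency=-1]  = 2; Drops = -2*Queue - 2*Traffic + 2  [with Queue=2, Traffic=-2]  = 2; Throughput = 4 if Drops >= 6 else 8  [with Drops=2]  = 8; Goodput = Drops + 2*Throughput + 2*Queue  [with Drops=2, Throughput=8, Queue=2]  = 22.
Change = 16 − 22 = -6.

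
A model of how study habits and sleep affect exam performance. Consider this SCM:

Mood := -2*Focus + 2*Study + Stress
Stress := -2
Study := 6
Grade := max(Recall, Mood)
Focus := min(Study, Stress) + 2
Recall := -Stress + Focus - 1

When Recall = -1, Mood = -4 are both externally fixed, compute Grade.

Setting Recall = -1, Mood = -4 by intervention discards those variables' equations.
Grade = max(Recall, Mood)  [with Recall=-1, Mood=-4]  = -1

-1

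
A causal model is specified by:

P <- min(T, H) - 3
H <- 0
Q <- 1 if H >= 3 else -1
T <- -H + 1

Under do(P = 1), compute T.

The intervention breaks the incoming arrows to P: P <- min(T, H) - 3 no longer applies, and P = 1.
Since T is not a descendant of the intervened variable, it is unaffected.
T = -H + 1  [with H=0]  = 1

1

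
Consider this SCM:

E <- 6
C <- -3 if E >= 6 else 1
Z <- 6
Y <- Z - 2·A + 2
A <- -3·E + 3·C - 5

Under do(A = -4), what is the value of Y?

Intervening sets A = -4 and removes its equation (A <- -3·E + 3·C - 5).
Y = Z - 2·A + 2  [with Z=6, A=-4]  = 16

16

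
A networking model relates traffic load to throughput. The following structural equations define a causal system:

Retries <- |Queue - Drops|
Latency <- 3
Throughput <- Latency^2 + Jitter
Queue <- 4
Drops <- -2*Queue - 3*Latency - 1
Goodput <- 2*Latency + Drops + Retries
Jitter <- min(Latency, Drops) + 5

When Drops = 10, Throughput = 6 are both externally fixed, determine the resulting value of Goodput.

Under do(Drops = 10, Throughput = 6), each intervened variable's structural equation is replaced by its fixed value.
Retries = |Queue - Drops|  [with Queue=4, Drops=10]  = 6
Goodput = 2*Latency + Drops + Retries  [with Latency=3, Drops=10, Retries=6]  = 22

22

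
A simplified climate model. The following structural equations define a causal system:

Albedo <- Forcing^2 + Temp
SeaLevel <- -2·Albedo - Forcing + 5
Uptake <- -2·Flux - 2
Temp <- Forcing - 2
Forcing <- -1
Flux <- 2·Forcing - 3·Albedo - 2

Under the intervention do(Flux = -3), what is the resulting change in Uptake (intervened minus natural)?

The intervention breaks the incoming arrows to Flux: Flux <- 2·Forcing - 3·Albedo - 2 no longer applies, and Flux = -3.
Uptake = -2·Flux - 2  [with Flux=-3]  = 4
Without intervention: Temp = Forcing - 2  [with Forcing=-1]  = -3; Albedo = Forcing^2 + Temp  [with Forcing=-1, Temp=-3]  = -2; Flux = 2·Forcing - 3·Albedo - 2  [with Forcing=-1, Albedo=-2]  = 2; Uptake = -2·Flux - 2  [with Flux=2]  = -6.
Change = 4 − (-6) = 10.

10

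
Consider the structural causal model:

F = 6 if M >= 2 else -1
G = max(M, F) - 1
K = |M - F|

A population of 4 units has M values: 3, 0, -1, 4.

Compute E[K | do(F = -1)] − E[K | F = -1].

2

Under do(F=-1), F's equation is replaced by F=-1 for every unit. Per-unit K: 4, 1, 0, 5. Mean = 2.5.
Observing F=-1 restricts to units where F's equation naturally yields -1: M ∈ {0, -1}. In that subpopulation K = 1, 0, mean 0.5.
Difference = 2.5 − 0.5 = 2.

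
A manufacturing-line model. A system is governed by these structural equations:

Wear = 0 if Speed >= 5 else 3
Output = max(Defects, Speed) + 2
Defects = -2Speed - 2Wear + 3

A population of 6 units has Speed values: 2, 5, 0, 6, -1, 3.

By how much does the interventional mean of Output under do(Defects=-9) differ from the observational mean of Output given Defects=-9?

-2

Every unit gets Defects=-9 under the intervention. Output values become 4, 7, 2, 8, 1, 5; E[Output|do(Defects=-9)] = 4.5.
Conditioning on Defects=-9 selects the 2 unit(s) with Speed ∈ {6, 3}. Their Output values: 8, 5. Mean = 6.5.
Difference = 4.5 − 6.5 = -2.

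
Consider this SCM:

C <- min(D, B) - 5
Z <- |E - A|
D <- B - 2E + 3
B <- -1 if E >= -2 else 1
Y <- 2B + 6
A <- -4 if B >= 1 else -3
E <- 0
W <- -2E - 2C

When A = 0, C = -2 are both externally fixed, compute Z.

0

Under do(A = 0, C = -2), each intervened variable's structural equation is replaced by its fixed value.
Z = |E - A|  [with E=0, A=0]  = 0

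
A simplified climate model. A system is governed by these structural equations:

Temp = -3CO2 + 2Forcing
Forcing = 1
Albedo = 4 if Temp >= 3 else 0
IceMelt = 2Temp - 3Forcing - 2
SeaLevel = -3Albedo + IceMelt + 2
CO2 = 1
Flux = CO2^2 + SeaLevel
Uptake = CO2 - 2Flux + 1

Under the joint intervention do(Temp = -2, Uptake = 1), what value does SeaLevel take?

Under do(Temp = -2, Uptake = 1), each intervened variable's structural equation is replaced by its fixed value.
IceMelt = 2Temp - 3Forcing - 2  [with Temp=-2, Forcing=1]  = -9
Albedo = 4 if Temp >= 3 else 0  [with Temp=-2]  = 0
SeaLevel = -3Albedo + IceMelt + 2  [with Albedo=0, IceMelt=-9]  = -7

-7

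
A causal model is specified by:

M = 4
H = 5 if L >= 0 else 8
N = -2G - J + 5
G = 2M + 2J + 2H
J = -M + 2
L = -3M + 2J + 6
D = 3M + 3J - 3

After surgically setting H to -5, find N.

Under do(H=-5), the mechanism H = 5 if L >= 0 else 8 is discarded; H is fixed at -5.
J = -M + 2  [with M=4]  = -2
G = 2M + 2J + 2H  [with M=4, J=-2, H=-5]  = -6
N = -2G - J + 5  [with G=-6, J=-2]  = 19

19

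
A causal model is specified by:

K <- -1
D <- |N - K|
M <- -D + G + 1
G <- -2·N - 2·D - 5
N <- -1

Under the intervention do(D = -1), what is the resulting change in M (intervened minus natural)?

do(D=-1) replaces the equation D <- |N - K| with the constant D = -1.
G = -2·N - 2·D - 5  [with N=-1, D=-1]  = -1
M = -D + G + 1  [with D=-1, G=-1]  = 1
Without intervention: D = |N - K|  [with N=-1, K=-1]  = 0; G = -2·N - 2·D - 5  [with N=-1, D=0]  = -3; M = -D + G + 1  [with D=0, G=-3]  = -2.
Change = 1 − (-2) = 3.

3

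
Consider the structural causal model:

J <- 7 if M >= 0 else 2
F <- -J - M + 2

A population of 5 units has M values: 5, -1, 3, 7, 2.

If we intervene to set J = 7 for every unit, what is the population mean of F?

Every unit gets J=7 under the intervention. F values become -10, -4, -8, -12, -7; E[F|do(J=7)] = -8.2.

-8.2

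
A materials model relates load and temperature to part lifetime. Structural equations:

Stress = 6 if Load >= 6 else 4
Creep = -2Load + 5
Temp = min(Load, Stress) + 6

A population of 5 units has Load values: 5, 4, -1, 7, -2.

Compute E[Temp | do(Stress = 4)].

7.8

Under do(Stress=4), Stress's equation is replaced by Stress=4 for every unit. Per-unit Temp: 10, 10, 5, 10, 4. Mean = 7.8.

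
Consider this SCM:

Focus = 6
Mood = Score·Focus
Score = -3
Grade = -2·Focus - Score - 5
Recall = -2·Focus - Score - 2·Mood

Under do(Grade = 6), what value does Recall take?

27

The intervention breaks the incoming arrows to Grade: Grade = -2·Focus - Score - 5 no longer applies, and Grade = 6.
Since Recall is not a descendant of the intervened variable, it is unaffected.
Mood = Score·Focus  [with Score=-3, Focus=6]  = -18
Recall = -2·Focus - Score - 2·Mood  [with Focus=6, Score=-3, Mood=-18]  = 27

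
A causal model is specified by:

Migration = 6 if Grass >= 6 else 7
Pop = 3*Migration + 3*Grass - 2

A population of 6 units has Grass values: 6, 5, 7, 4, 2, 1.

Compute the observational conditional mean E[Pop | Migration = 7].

Conditioning on Migration=7 selects the 4 unit(s) with Grass ∈ {5, 4, 2, 1}. Their Pop values: 34, 31, 25, 22. Mean = 28.

28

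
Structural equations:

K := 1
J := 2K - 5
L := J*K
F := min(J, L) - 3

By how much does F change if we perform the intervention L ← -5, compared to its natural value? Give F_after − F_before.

-2

The intervention breaks the incoming arrows to L: L := J*K no longer applies, and L = -5.
J = 2K - 5  [with K=1]  = -3
F = min(J, L) - 3  [with J=-3, L=-5]  = -8
Without intervention: J = 2K - 5  [with K=1]  = -3; L = J*K  [with J=-3, K=1]  = -3; F = min(J, L) - 3  [with J=-3, L=-3]  = -6.
Change = -8 − (-6) = -2.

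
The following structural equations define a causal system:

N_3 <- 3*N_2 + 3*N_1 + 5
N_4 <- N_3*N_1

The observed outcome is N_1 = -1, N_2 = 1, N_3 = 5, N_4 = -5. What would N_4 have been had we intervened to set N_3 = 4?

-4

The intervention breaks the incoming arrows to N_3: N_3 <- 3*N_2 + 3*N_1 + 5 no longer applies, and N_3 = 4.
N_4 = N_3*N_1  [with N_3=4, N_1=-1]  = -4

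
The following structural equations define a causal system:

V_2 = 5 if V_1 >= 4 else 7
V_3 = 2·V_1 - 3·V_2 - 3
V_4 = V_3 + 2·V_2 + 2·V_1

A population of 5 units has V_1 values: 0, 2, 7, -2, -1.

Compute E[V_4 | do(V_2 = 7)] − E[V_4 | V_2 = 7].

5.8

The intervention sets V_2=7 in all 5 units regardless of V_1. Recomputing V_4 per unit gives -10, -2, 18, -18, -14; average -5.2.
Observing V_2=7 restricts to units where V_2's equation naturally yields 7: V_1 ∈ {0, 2, -2, -1}. In that subpopulation V_4 = -10, -2, -18, -14, mean -11.
Difference = -5.2 − (-11) = 5.8.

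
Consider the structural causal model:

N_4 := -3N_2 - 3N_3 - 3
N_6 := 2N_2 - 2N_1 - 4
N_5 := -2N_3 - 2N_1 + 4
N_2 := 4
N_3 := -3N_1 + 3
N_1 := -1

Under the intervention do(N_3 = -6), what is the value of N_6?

6

The intervention breaks the incoming arrows to N_3: N_3 := -3N_1 + 3 no longer applies, and N_3 = -6.
No directed path runs from N_3 to N_6, so N_6 keeps its natural value.
N_6 = 2N_2 - 2N_1 - 4  [with N_2=4, N_1=-1]  = 6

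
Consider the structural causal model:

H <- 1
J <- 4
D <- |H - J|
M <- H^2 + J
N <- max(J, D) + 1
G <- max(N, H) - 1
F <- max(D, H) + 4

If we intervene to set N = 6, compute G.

5

The intervention breaks the incoming arrows to N: N <- max(J, D) + 1 no longer applies, and N = 6.
G = max(N, H) - 1  [with N=6, H=1]  = 5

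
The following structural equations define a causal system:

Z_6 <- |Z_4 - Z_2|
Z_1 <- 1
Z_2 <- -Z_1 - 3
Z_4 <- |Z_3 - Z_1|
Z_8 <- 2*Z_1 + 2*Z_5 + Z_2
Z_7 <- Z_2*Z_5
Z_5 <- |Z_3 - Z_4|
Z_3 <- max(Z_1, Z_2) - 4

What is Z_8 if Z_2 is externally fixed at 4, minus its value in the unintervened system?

do(Z_2=4) replaces the equation Z_2 <- -Z_1 - 3 with the constant Z_2 = 4.
Z_3 = max(Z_1, Z_2) - 4  [with Z_1=1, Z_2=4]  = 0
Z_4 = |Z_3 - Z_1|  [with Z_3=0, Z_1=1]  = 1
Z_5 = |Z_3 - Z_4|  [with Z_3=0, Z_4=1]  = 1
Z_8 = 2*Z_1 + 2*Z_5 + Z_2  [with Z_1=1, Z_5=1, Z_2=4]  = 8
Without intervention: Z_2 = -Z_1 - 3  [with Z_1=1]  = -4; Z_3 = max(Z_1, Z_2) - 4  [with Z_1=1, Z_2=-4]  = -3; Z_4 = |Z_3 - Z_1|  [with Z_3=-3, Z_1=1]  = 4; Z_5 = |Z_3 - Z_4|  [with Z_3=-3, Z_4=4]  = 7; Z_8 = 2*Z_1 + 2*Z_5 + Z_2  [with Z_1=1, Z_5=7, Z_2=-4]  = 12.
Change = 8 − 12 = -4.

-4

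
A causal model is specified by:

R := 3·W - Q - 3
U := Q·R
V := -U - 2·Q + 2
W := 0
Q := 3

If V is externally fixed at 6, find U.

-18

The intervention breaks the incoming arrows to V: V := -U - 2·Q + 2 no longer applies, and V = 6.
Since U is not a descendant of the intervened variable, it is unaffected.
R = 3·W - Q - 3  [with W=0, Q=3]  = -6
U = Q·R  [with Q=3, R=-6]  = -18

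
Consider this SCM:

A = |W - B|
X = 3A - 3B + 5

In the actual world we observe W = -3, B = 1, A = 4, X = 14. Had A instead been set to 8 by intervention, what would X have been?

The intervention breaks the incoming arrows to A: A = |W - B| no longer applies, and A = 8.
X = 3A - 3B + 5  [with A=8, B=1]  = 26

26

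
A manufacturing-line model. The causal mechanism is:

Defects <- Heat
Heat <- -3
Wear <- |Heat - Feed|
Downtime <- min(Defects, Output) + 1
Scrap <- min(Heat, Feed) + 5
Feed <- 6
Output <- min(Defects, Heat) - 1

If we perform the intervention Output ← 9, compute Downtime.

-2

Intervening sets Output = 9 and removes its equation (Output <- min(Defects, Heat) - 1).
Defects = Heat  [with Heat=-3]  = -3
Downtime = min(Defects, Output) + 1  [with Defects=-3, Output=9]  = -2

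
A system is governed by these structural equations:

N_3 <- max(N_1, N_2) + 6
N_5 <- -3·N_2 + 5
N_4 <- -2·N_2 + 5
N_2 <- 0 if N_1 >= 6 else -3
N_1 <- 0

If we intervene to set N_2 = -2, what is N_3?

The intervention breaks the incoming arrows to N_2: N_2 <- 0 if N_1 >= 6 else -3 no longer applies, and N_2 = -2.
N_3 = max(N_1, N_2) + 6  [with N_1=0, N_2=-2]  = 6

6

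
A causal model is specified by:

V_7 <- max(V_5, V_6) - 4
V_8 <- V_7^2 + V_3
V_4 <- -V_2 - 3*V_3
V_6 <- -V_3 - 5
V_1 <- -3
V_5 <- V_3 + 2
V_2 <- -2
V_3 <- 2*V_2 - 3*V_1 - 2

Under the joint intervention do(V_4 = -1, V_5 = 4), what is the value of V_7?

Under do(V_4 = -1, V_5 = 4), each intervened variable's structural equation is replaced by its fixed value.
V_3 = 2*V_2 - 3*V_1 - 2  [with V_2=-2, V_1=-3]  = 3
V_6 = -V_3 - 5  [with V_3=3]  = -8
V_7 = max(V_5, V_6) - 4  [with V_5=4, V_6=-8]  = 0

0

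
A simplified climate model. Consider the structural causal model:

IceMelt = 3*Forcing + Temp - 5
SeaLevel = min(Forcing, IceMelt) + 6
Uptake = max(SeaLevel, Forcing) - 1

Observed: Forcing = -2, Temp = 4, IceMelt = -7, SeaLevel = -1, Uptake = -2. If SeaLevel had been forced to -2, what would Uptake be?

Intervening sets SeaLevel = -2 and removes its equation (SeaLevel = min(Forcing, IceMelt) + 6).
Uptake = max(SeaLevel, Forcing) - 1  [with SeaLevel=-2, Forcing=-2]  = -3

-3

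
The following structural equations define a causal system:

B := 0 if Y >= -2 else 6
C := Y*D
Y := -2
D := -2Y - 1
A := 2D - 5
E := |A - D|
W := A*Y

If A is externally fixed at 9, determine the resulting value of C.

-6

Under do(A=9), the mechanism A := 2D - 5 is discarded; A is fixed at 9.
Since C is not a descendant of the intervened variable, it is unaffected.
D = -2Y - 1  [with Y=-2]  = 3
C = Y*D  [with Y=-2, D=3]  = -6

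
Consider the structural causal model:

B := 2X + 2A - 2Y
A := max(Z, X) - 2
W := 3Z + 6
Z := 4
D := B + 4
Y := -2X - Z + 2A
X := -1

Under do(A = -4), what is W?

The intervention breaks the incoming arrows to A: A := max(Z, X) - 2 no longer applies, and A = -4.
W is not downstream of the intervention, so its value is determined by the original equations.
W = 3Z + 6  [with Z=4]  = 18

18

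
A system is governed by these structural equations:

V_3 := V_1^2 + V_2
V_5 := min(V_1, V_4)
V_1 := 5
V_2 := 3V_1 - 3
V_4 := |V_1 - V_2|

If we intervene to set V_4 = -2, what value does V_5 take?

-2

Intervening sets V_4 = -2 and removes its equation (V_4 := |V_1 - V_2|).
V_5 = min(V_1, V_4)  [with V_1=5, V_4=-2]  = -2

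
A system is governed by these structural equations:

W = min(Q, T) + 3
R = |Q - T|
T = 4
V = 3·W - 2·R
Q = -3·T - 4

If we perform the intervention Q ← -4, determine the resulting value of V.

do(Q=-4) replaces the equation Q = -3·T - 4 with the constant Q = -4.
W = min(Q, T) + 3  [with Q=-4, T=4]  = -1
R = |Q - T|  [with Q=-4, T=4]  = 8
V = 3·W - 2·R  [with W=-1, R=8]  = -19

-19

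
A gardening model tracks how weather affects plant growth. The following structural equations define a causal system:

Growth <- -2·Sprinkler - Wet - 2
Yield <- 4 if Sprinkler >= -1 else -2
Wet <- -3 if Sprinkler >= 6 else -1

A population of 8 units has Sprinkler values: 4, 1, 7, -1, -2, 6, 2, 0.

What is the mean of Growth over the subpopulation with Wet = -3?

Observing Wet=-3 restricts to units where Wet's equation naturally yields -3: Sprinkler ∈ {7, 6}. In that subpopulation Growth = -13, -11, mean -12.

-12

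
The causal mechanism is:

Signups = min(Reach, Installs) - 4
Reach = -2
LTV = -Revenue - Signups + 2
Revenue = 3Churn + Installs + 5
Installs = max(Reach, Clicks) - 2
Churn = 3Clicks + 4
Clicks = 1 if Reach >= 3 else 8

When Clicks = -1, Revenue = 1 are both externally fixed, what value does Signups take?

-7

The joint intervention fixes Clicks = -1, Revenue = 1, removing each variable's own equation.
Installs = max(Reach, Clicks) - 2  [with Reach=-2, Clicks=-1]  = -3
Signups = min(Reach, Installs) - 4  [with Reach=-2, Installs=-3]  = -7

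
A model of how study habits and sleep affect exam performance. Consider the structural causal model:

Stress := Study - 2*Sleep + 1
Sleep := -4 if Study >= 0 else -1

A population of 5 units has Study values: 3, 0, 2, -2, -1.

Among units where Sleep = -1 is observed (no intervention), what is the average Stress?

1.5

Observing Sleep=-1 restricts to units where Sleep's equation naturally yields -1: Study ∈ {-2, -1}. In that subpopulation Stress = 1, 2, mean 1.5.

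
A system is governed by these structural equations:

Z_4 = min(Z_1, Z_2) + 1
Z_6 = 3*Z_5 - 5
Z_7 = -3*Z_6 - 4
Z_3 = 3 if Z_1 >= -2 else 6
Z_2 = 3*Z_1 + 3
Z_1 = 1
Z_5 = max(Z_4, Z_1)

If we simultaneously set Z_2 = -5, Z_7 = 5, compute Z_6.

-2

Under do(Z_2 = -5, Z_7 = 5), each intervened variable's structural equation is replaced by its fixed value.
Z_4 = min(Z_1, Z_2) + 1  [with Z_1=1, Z_2=-5]  = -4
Z_5 = max(Z_4, Z_1)  [with Z_4=-4, Z_1=1]  = 1
Z_6 = 3*Z_5 - 5  [with Z_5=1]  = -2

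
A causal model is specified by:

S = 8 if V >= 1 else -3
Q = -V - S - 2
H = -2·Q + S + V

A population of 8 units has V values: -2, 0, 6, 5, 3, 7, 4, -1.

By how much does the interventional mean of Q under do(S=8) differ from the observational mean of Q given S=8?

2.25

The intervention sets S=8 in all 8 units regardless of V. Recomputing Q per unit gives -8, -10, -16, -15, -13, -17, -14, -9; average -12.75.
Conditioning on S=8 selects the 5 unit(s) with V ∈ {6, 5, 3, 7, 4}. Their Q values: -16, -15, -13, -17, -14. Mean = -15.
Difference = -12.75 − (-15) = 2.25.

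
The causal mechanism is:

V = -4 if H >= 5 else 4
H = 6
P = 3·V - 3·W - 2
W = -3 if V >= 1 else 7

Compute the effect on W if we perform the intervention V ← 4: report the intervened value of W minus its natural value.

-10

The intervention breaks the incoming arrows to V: V = -4 if H >= 5 else 4 no longer applies, and V = 4.
W = -3 if V >= 1 else 7  [with V=4]  = -3
Without intervention: V = -4 if H >= 5 else 4  [with H=6]  = -4; W = -3 if V >= 1 else 7  [with V=-4]  = 7.
Change = -3 − 7 = -10.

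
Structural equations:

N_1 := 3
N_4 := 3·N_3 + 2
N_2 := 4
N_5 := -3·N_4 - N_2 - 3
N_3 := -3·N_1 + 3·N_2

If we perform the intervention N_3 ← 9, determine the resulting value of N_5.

do(N_3=9) replaces the equation N_3 := -3·N_1 + 3·N_2 with the constant N_3 = 9.
N_4 = 3·N_3 + 2  [with N_3=9]  = 29
N_5 = -3·N_4 - N_2 - 3  [with N_4=29, N_2=4]  = -94

-94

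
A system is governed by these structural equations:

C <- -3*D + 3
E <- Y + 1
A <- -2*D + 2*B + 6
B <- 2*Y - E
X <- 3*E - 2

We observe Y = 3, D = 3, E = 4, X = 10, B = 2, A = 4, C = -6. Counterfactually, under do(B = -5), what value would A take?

The intervention breaks the incoming arrows to B: B <- 2*Y - E no longer applies, and B = -5.
A = -2*D + 2*B + 6  [with D=3, B=-5]  = -10

-10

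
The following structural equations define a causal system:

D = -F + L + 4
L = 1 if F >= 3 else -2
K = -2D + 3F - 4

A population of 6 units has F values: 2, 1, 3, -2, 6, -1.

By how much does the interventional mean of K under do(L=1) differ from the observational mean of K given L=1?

-15

do(L=1) breaks L's dependence on F. With L=1 fixed, K across the units is -4, -9, 1, -24, 16, -19, mean -6.5.
Observing L=1 restricts to units where L's equation naturally yields 1: F ∈ {3, 6}. In that subpopulation K = 1, 16, mean 8.5.
Difference = -6.5 − 8.5 = -15.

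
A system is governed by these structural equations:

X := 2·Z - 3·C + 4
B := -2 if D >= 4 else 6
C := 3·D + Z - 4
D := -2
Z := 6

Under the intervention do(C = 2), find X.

10

do(C=2) replaces the equation C := 3·D + Z - 4 with the constant C = 2.
X = 2·Z - 3·C + 4  [with Z=6, C=2]  = 10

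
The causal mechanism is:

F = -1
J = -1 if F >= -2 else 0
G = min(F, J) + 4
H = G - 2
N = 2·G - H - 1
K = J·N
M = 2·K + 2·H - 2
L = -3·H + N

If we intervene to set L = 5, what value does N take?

do(L=5) replaces the equation L = -3·H + N with the constant L = 5.
N is not downstream of the intervention, so its value is determined by the original equations.
J = -1 if F >= -2 else 0  [with F=-1]  = -1
G = min(F, J) + 4  [with F=-1, J=-1]  = 3
H = G - 2  [with G=3]  = 1
N = 2·G - H - 1  [with G=3, H=1]  = 4

4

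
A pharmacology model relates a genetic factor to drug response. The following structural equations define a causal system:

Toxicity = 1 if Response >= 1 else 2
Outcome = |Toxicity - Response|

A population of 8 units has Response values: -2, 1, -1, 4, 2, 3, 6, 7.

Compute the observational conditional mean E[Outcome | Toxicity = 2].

3.5

E[Outcome|Toxicity=2] averages over only the 2 units with Toxicity=2 (Response = -2, -1): Outcome = 4, 3, mean 3.5.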